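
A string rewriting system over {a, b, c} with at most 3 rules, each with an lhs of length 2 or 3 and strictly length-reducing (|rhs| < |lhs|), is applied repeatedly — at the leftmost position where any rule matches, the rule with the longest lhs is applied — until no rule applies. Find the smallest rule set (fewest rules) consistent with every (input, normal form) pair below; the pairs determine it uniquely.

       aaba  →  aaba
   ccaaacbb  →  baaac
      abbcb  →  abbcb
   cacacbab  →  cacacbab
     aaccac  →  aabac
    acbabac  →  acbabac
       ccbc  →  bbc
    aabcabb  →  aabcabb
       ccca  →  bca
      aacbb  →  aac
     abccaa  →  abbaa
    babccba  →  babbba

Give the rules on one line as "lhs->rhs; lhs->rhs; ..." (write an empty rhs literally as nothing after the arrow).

cbb->c; cc->b

  | aaba
  | ccaaacbb => baaacbb => baaac
  | abbcb
  | cacacbab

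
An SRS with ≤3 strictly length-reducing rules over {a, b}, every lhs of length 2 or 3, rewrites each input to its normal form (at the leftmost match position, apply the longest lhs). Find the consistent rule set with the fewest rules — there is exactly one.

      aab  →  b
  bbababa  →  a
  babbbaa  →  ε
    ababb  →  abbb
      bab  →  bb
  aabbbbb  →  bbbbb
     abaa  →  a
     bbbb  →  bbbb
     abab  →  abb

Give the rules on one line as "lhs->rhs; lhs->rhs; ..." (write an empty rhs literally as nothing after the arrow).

aa->; ba->a; bab->bb

  | aab => b
  | bbababa => bbbaba => bbbba => bbba => bba => ba => a
  | babbbaa => bbbbaa => bbbaa => bbaa => baa => aa => ε
  | ababb => abbb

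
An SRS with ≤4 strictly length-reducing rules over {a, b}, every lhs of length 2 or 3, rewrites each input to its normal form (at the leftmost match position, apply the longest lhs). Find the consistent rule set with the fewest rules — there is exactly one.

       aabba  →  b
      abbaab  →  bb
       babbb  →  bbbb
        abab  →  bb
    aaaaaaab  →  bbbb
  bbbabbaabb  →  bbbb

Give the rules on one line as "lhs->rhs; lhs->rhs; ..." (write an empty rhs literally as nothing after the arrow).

  | aabba => abba => bba => b
  | abbaab => bbaab => bab => bb
  | babbb => bbbb
  | abab => bab => bb

aaa->bb; ab->b; bba->b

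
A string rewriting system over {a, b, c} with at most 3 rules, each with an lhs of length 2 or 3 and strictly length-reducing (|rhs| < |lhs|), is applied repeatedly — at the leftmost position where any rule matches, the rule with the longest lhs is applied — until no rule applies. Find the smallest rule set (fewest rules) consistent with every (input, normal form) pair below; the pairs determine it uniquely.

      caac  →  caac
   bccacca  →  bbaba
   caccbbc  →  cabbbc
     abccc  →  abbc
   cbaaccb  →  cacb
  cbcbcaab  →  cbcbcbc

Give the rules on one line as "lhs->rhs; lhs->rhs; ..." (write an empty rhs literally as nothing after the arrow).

  | caac
  | bccacca => bbacca => bbaba
  | caccbbc => cabbbc
  | abccc => abbc

aab->bc; cbb->ca; cc->b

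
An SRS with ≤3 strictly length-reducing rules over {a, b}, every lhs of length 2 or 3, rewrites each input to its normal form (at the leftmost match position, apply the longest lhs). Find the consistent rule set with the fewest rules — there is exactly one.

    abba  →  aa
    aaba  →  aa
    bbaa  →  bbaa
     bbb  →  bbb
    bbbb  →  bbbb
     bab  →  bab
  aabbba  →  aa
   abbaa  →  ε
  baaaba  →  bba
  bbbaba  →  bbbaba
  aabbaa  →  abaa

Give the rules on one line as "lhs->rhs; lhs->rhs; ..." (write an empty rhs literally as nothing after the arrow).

aaa->; aab->a; abb->a

  | abba => aa
  | aaba => aa
  | bbaa
  | bbb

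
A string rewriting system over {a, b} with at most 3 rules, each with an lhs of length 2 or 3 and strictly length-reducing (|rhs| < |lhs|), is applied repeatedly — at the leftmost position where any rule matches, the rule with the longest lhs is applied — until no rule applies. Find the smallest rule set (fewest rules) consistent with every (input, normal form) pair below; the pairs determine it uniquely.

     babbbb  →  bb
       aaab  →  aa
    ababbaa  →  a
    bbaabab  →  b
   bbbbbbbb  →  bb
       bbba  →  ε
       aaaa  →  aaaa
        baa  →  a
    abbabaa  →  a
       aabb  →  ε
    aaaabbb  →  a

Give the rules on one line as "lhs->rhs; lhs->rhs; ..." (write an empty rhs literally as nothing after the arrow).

ab->; ba->; bbb->b

  | babbbb => bbbb => bb
  | aaab => aa
  | ababbaa => abbaa => baa => a
  | bbaabab => babab => bab => b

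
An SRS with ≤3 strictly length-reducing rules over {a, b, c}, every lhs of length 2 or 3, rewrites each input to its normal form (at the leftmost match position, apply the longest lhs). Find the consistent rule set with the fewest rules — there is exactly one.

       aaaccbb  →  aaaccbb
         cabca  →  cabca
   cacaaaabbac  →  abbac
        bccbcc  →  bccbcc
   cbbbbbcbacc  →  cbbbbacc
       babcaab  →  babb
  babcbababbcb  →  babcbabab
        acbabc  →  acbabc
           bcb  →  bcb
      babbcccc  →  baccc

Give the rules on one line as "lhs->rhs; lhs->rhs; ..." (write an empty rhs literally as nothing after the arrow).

bbc->; caa->

  | aaaccbb
  | cabca
  | cacaaaabbac => caaabbac => abbac
  | bccbcc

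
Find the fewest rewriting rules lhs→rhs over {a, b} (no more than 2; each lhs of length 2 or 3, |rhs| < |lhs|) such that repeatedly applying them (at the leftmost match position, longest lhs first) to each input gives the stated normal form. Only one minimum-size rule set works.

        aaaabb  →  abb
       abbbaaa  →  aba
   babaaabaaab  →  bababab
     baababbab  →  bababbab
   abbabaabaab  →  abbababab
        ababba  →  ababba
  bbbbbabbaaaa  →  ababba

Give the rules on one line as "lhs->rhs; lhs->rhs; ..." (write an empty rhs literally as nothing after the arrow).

aa->a; bbb->ab

  | aaaabb => aaabb => aabb => abb
  | abbbaaa => aabaaa => abaaa => abaa => aba
  | babaaabaaab => babaabaaab => bababaaab => bababaab => bababab
  | baababbab => bababbab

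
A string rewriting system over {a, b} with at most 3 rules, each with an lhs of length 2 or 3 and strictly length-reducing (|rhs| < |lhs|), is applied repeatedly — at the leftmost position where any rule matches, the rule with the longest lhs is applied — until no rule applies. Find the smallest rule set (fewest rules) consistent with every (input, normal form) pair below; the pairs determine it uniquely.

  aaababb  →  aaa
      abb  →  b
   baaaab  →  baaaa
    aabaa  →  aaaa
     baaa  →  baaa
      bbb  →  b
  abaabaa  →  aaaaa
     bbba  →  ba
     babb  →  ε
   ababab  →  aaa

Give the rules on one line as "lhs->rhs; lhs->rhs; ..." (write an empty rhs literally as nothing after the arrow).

ab->a; abb->b; bb->

  | aaababb => aaaabb => aaab => aaa
  | abb => b
  | baaaab => baaaa
  | aabaa => aaaa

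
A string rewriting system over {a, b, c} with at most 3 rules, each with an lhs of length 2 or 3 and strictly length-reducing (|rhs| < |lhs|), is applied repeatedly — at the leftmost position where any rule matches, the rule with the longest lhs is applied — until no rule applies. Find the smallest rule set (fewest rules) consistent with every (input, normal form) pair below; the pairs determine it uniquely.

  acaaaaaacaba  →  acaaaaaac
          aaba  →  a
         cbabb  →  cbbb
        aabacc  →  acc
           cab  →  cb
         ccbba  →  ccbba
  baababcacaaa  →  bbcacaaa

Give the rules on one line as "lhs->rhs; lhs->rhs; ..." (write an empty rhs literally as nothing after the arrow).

  | acaaaaaacaba => acaaaaaac
  | aaba => a
  | cbabb => cbbb
  | aabacc => acc

ab->b; aba->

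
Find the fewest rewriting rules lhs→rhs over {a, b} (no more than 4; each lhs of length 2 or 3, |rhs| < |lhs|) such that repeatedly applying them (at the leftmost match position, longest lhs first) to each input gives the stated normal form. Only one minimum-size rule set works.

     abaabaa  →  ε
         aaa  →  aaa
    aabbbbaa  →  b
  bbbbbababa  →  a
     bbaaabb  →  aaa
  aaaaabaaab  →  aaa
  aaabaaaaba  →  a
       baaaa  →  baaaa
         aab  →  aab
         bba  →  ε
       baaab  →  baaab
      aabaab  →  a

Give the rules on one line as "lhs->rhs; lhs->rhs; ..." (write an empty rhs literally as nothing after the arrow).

aba->b; bb->a; bba->; bbb->

  | abaabaa => babaa => bba => ε
  | aaa
  | aabbbbaa => aabaa => aba => b
  | bbbbbababa => bbababa => baba => bb => a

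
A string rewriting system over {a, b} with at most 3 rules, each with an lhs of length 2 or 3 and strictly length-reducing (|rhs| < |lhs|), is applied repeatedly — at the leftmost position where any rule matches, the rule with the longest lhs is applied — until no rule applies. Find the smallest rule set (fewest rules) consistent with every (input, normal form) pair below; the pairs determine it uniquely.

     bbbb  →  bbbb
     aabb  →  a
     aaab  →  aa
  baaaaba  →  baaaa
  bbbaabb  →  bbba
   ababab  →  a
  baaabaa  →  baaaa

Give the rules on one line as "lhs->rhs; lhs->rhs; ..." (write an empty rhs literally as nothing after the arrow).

  | bbbb
  | aabb => ab => a
  | aaab => aa
  | baaaaba => baaaa

aab->a; ab->a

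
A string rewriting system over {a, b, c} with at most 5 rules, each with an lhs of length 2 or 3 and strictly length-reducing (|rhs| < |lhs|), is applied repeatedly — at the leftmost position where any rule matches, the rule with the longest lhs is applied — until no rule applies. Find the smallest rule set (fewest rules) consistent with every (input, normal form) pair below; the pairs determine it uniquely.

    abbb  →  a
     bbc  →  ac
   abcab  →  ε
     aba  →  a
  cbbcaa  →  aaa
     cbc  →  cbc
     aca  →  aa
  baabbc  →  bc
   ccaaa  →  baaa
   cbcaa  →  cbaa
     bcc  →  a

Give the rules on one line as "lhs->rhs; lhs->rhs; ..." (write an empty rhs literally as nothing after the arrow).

  | abbb => bb => a
  | bbc => ac
  | abcab => cab => ab => ε
  | aba => a

ab->; bb->a; ca->a; cc->b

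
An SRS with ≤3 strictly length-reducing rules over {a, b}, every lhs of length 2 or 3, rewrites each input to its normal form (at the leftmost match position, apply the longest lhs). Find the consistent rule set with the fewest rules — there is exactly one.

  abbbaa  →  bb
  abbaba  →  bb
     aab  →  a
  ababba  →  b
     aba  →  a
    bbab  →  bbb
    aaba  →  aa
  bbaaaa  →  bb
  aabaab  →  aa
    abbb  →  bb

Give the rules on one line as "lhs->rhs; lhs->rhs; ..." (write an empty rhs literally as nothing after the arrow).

  | abbbaa => bbaa => bba => bb
  | abbaba => baba => bba => bb
  | aab => a
  | ababba => abba => ba => b

ab->; ba->b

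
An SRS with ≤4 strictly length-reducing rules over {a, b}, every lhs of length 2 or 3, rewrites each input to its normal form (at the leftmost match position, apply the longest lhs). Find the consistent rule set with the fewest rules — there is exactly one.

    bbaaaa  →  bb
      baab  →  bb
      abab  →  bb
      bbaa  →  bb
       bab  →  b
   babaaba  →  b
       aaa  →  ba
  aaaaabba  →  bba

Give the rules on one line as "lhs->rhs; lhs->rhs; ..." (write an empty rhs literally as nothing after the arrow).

aa->b; ab->; aba->aa; baa->b

  | bbaaaa => bbaa => bb
  | baab => bb
  | abab => aab => bb
  | bbaa => bb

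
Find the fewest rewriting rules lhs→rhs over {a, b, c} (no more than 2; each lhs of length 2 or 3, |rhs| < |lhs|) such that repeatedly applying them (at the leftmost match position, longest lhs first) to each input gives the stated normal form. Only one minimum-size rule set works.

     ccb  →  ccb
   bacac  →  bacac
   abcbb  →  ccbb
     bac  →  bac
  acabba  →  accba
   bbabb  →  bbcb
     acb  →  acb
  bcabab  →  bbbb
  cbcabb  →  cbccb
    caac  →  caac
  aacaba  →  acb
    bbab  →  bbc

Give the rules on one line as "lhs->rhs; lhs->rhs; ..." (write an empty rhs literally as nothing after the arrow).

ab->c; cca->bb

  | ccb
  | bacac
  | abcbb => ccbb
  | bac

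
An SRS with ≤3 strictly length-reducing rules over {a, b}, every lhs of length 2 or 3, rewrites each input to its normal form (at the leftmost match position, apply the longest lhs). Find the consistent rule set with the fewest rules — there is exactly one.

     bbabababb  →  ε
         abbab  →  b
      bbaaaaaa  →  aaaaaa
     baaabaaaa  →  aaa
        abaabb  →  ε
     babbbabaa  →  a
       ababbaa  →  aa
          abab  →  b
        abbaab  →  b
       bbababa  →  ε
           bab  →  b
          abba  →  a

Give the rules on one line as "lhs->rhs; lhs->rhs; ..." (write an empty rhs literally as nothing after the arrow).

  | bbabababb => abababb => bababb => babb => bb => ε
  | abbab => bbab => ab => b
  | bbaaaaaa => aaaaaa
  | baaabaaaa => aabaaaa => abaaaa => baaaa => aaa

ab->b; ba->; bb->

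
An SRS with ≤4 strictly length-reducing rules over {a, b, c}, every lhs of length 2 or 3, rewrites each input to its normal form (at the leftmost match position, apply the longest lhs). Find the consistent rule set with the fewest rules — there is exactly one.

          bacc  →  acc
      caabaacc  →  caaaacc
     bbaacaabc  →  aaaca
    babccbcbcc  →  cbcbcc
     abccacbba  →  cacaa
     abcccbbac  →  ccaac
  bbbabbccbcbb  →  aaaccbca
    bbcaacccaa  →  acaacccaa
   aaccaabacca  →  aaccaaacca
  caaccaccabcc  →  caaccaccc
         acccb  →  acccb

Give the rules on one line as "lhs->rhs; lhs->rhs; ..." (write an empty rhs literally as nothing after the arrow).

abc->; ba->a; bb->a

  | bacc => acc
  | caabaacc => caaaacc
  | bbaacaabc => aaacaabc => aaaca
  | babccbcbcc => abccbcbcc => cbcbcc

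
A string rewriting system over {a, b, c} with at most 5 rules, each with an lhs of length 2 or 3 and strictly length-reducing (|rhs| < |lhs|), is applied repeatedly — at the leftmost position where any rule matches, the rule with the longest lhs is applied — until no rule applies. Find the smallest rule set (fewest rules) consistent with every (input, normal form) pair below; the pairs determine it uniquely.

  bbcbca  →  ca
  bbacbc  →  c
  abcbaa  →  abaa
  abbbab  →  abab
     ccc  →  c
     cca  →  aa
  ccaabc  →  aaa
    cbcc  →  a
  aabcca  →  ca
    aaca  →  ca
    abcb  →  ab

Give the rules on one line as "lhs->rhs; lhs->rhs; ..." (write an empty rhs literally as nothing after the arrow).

  | bbcbca => cbca => ca
  | bbacbc => acbc => cbc => c
  | abcbaa => abaa
  | abbbab => abab

ac->c; bb->; bc->; cc->a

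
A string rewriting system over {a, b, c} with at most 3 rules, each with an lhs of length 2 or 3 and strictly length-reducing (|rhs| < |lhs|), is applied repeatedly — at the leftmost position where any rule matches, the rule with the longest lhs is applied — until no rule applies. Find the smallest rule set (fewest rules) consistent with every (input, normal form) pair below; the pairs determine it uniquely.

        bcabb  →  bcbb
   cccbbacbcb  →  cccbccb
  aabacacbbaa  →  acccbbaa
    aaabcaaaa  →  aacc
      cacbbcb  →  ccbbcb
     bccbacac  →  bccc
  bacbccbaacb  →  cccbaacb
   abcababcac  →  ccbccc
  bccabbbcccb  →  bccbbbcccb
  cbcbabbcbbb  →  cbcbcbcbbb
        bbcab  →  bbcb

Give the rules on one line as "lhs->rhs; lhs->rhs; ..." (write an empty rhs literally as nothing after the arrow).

ab->c; bac->a; ca->c

  | bcabb => bcbb
  | cccbbacbcb => cccbabcb => cccbccb
  | aabacacbbaa => acacacbbaa => accacbbaa => acccbbaa
  | aaabcaaaa => aaccaaaa => aaccaaa => aaccaa => aacca => aacc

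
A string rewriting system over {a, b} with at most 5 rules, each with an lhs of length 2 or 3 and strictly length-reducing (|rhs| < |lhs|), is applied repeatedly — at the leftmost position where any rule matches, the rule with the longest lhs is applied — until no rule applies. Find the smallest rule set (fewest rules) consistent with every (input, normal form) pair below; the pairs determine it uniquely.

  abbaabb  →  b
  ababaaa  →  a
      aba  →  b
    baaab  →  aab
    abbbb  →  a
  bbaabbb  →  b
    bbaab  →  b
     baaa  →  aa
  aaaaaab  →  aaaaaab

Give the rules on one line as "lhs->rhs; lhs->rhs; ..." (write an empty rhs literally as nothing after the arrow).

  | abbaabb => ababb => bbb => b
  | ababaaa => bbaaa => baa => a
  | aba => b
  | baaab => aab

aba->b; ba->; bb->; bba->b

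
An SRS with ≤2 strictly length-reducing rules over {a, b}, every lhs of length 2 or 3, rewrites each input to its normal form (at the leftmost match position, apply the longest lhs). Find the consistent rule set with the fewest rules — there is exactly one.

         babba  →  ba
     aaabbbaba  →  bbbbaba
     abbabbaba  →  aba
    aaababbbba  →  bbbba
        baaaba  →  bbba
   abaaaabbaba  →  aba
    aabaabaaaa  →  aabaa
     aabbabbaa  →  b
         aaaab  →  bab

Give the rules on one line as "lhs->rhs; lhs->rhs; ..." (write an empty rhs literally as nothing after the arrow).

aaa->b; abb->

  | babba => ba
  | aaabbbaba => bbbbaba
  | abbabbaba => abbaba => aba
  | aaababbbba => bbabbbba => bbbba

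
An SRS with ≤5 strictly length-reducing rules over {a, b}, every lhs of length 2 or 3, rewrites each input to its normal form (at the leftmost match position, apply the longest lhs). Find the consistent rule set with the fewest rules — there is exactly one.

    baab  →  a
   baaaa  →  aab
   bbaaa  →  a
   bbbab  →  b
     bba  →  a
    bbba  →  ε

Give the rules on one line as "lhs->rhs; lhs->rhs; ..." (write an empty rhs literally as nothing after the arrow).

  | baab => abb => a
  | baaaa => abaa => aab
  | bbaaa => aaa => a
  | bbbab => bab => b

aaa->a; ba->; baa->ab; bb->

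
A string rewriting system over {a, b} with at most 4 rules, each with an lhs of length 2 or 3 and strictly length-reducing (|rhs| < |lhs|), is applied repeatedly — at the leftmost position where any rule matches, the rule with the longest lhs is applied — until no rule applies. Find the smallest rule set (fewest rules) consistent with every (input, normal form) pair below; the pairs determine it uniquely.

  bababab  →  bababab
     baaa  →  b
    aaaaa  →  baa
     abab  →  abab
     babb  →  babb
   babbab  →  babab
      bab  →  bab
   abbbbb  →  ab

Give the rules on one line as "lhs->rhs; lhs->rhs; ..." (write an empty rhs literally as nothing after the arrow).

aaa->bb; bba->ba; bbb->b

  | bababab
  | baaa => bbb => b
  | aaaaa => bbaa => baa
  | abab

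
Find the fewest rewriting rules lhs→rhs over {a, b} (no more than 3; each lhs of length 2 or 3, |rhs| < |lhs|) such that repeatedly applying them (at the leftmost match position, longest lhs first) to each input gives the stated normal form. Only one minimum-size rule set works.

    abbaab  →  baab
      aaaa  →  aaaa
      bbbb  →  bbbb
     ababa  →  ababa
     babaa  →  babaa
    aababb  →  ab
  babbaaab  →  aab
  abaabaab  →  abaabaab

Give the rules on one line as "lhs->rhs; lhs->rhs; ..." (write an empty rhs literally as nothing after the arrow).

  | abbaab => baab
  | aaaa
  | bbbb
  | ababa

abb->b; bba->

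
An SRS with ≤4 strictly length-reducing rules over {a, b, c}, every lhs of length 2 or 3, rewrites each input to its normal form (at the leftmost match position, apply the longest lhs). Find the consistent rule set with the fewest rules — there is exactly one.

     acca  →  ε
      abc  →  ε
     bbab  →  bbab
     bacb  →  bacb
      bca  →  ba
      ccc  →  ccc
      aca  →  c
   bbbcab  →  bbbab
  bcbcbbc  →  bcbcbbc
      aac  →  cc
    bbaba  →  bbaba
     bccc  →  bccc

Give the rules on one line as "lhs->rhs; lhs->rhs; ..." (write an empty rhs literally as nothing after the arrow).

  | acca => abc => ε
  | abc => ε
  | bbab
  | bacb

aa->c; abc->; ca->a; cca->bc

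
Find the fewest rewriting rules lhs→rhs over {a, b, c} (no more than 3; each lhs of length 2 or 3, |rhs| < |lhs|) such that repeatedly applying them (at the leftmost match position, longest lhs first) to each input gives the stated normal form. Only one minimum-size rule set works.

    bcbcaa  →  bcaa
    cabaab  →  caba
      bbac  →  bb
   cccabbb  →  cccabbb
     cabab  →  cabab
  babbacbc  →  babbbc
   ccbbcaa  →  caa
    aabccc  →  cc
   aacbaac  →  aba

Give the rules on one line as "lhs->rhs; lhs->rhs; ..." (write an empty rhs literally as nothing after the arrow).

  | bcbcaa => bcaa
  | cabaab => caba
  | bbac => bb
  | cccabbb

aab->a; ac->; cb->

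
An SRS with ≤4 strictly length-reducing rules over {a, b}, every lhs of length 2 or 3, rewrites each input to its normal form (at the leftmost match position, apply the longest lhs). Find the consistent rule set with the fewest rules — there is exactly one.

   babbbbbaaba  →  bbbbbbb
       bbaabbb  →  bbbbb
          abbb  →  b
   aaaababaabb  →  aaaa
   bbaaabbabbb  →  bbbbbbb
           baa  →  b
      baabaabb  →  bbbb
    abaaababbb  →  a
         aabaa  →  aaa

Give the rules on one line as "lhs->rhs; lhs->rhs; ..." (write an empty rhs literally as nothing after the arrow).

  | babbbbbaaba => bbbbbbaaba => bbbbbbaba => bbbbbbba => bbbbbbb
  | bbaabbb => bbabbb => bbbbb
  | abbb => b
  | aaaababaabb => aaaabaabb => aaaaabb => aaaa

ab->; abb->; ba->b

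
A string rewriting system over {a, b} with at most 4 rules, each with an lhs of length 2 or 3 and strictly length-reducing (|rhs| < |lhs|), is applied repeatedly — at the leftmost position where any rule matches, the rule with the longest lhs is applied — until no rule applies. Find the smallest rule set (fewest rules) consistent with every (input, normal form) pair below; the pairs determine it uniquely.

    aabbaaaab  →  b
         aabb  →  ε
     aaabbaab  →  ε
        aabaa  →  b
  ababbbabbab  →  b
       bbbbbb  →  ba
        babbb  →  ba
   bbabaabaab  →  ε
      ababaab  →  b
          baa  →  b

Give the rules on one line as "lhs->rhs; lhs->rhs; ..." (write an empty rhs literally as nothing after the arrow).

  | aabbaaaab => bbaaaab => aaaab => aab => b
  | aabb => bb => ε
  | aaabbaab => abbaab => baab => bb => ε
  | aabaa => baa => b

aa->; ab->; bb->; bbb->ba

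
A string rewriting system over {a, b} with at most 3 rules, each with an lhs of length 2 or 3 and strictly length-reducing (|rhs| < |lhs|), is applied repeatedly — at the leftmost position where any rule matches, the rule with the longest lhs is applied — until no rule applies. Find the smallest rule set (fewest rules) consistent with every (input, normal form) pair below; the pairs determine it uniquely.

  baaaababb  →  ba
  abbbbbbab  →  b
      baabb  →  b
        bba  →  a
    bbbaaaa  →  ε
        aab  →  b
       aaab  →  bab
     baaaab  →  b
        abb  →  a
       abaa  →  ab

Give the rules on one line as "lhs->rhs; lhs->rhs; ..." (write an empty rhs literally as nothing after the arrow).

  | baaaababb => bbaababb => aababb => babb => ba
  | abbbbbbab => abbbbab => abbab => aab => b
  | baabb => bbb => b
  | bba => a

aa->; aaa->ba; bb->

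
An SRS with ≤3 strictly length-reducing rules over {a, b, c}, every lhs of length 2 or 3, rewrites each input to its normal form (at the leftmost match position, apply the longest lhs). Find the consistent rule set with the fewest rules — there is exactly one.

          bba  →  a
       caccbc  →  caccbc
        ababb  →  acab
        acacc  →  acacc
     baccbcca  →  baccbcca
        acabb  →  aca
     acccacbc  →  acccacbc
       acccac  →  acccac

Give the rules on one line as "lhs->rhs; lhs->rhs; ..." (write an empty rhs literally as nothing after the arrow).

  | bba => a
  | caccbc
  | ababb => acab
  | acacc

bab->ca; bb->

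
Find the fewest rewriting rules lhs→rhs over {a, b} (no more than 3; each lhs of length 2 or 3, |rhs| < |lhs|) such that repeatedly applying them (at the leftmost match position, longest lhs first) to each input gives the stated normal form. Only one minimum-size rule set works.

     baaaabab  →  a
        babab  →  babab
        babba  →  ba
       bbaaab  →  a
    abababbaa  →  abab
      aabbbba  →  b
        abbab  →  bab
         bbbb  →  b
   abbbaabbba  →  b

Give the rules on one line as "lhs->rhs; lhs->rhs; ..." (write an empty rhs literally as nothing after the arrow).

  | baaaabab => baabab => bbab => aab => bb => a
  | babab
  | babba => baaa => ba
  | bbaaab => aaaab => baab => bb => a

aa->b; baa->b; bb->a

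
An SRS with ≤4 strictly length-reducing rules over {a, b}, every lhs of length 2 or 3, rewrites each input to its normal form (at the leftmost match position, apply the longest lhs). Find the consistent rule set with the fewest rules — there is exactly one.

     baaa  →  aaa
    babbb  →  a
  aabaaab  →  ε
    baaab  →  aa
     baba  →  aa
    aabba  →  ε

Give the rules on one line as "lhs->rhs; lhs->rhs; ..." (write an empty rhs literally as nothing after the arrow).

  | baaa => aaa
  | babbb => babb => bab => ba => a
  | aabaaab => aabaab => aabab => aabb => ab => ε
  | baaab => aaab => aa

ab->; aba->ab; ba->a; bab->ba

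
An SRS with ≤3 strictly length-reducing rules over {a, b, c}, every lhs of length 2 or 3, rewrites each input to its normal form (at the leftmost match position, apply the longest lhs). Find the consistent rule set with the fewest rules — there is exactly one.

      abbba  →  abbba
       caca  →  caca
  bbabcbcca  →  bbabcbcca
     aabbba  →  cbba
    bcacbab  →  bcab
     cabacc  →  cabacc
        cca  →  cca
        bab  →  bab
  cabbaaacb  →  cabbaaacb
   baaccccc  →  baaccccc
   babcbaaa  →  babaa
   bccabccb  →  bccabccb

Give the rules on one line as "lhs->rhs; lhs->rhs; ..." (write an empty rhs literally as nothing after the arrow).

aab->c; cba->

  | abbba
  | caca
  | bbabcbcca
  | aabbba => cbba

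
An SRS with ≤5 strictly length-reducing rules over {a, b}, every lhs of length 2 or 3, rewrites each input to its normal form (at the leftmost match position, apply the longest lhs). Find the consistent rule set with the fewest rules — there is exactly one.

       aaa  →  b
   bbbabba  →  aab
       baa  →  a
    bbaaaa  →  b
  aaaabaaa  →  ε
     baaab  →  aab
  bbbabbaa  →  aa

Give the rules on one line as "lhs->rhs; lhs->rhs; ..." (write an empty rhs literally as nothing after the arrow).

aaa->b; ba->; bab->a; bba->ab

  | aaa => b
  | bbbabba => babbba => abba => aab
  | baa => a
  | bbaaaa => abaaa => aaa => b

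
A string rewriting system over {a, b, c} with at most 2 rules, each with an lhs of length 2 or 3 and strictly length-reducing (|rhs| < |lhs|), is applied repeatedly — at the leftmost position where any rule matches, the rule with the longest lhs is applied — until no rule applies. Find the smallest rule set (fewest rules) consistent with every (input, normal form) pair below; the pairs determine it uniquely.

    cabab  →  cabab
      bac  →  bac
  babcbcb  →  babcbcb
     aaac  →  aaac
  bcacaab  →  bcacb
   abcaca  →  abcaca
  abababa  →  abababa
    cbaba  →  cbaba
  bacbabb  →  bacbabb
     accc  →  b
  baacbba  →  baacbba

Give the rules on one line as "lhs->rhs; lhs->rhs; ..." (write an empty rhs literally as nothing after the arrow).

aab->b; ccc->ab

  | cabab
  | bac
  | babcbcb
  | aaac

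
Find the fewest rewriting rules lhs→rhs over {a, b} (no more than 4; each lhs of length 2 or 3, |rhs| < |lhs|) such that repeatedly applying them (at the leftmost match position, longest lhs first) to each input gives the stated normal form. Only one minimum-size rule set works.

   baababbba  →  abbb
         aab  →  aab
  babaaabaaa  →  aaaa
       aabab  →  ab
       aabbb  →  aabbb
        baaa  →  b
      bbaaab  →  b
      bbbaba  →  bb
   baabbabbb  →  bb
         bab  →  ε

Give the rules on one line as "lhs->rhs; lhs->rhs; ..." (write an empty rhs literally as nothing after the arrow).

aba->; ba->b; bab->

  | baababbba => bababbba => abbba => abbb
  | aab
  | babaaabaaa => aaabaaa => aaaa
  | aabab => ab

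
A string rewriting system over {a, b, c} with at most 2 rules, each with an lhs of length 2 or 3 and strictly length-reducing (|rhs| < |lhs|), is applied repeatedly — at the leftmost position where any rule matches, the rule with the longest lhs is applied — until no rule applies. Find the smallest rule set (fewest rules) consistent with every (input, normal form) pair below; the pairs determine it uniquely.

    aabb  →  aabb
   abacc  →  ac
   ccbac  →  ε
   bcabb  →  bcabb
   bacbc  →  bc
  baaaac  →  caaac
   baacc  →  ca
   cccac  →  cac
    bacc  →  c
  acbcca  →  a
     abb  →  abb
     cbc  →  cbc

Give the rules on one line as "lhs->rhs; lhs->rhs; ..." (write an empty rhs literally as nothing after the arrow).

  | aabb
  | abacc => accc => ac
  | ccbac => bac => cc => ε
  | bcabb

ba->c; cc->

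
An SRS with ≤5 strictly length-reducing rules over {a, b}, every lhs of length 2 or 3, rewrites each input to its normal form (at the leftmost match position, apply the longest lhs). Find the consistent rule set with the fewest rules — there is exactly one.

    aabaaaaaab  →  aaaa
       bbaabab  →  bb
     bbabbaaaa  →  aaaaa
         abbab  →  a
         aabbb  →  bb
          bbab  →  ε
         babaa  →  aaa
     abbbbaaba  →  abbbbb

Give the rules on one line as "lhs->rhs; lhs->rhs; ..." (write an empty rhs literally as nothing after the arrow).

aab->; ba->; baa->bb; bab->a

  | aabaaaaaab => aaaaaab => aaaa
  | bbaabab => bbbbab => bbba => bb
  | bbabbaaaa => babaaaa => aaaaa
  | abbab => aba => a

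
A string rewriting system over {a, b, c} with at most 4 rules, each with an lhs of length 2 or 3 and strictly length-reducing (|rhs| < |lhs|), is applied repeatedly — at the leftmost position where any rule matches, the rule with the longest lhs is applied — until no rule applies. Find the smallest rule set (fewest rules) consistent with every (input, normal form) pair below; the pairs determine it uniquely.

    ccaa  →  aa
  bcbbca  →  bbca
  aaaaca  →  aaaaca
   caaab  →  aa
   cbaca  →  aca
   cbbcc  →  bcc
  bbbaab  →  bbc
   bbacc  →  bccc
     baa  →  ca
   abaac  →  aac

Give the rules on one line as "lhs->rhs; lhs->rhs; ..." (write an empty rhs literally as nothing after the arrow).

ab->; ba->c; caa->aa; cb->

  | ccaa => caa => aa
  | bcbbca => bbca
  | aaaaca
  | caaab => aaab => aa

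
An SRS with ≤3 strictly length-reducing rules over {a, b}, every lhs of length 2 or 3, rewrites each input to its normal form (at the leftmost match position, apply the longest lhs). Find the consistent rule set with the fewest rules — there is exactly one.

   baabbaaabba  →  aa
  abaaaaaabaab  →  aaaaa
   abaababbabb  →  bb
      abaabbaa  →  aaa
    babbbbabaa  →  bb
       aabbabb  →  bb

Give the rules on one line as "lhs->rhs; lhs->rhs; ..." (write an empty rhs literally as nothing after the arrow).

aab->; aba->aa; ba->

  | baabbaaabba => abbaaabba => abaabba => aaabba => aba => aa
  | abaaaaaabaab => aaaaaaabaab => aaaaaaab => aaaaa
  | abaababbabb => aaababbabb => aabbabb => babb => bb
  | abaabbaa => aaabbaa => abaa => aaa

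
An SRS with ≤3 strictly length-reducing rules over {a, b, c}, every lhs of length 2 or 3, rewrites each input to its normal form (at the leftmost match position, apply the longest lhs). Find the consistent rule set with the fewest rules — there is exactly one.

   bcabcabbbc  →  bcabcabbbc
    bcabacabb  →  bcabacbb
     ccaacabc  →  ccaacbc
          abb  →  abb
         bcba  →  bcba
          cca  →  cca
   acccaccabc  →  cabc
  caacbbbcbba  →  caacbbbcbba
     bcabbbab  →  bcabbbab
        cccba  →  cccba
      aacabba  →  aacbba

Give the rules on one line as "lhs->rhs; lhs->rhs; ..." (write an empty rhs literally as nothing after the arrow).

  | bcabcabbbc
  | bcabacabb => bcabacbb
  | ccaacabc => ccaacbc
  | abb

aca->ac; acc->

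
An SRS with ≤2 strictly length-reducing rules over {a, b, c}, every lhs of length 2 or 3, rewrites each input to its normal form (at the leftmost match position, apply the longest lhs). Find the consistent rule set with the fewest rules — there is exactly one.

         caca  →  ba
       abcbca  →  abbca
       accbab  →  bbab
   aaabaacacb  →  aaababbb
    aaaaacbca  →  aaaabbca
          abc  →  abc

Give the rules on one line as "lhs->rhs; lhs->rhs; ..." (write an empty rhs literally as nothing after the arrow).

ac->b; cb->b

  | caca => cba => ba
  | abcbca => abbca
  | accbab => bcbab => bbab
  | aaabaacacb => aaababacb => aaababbb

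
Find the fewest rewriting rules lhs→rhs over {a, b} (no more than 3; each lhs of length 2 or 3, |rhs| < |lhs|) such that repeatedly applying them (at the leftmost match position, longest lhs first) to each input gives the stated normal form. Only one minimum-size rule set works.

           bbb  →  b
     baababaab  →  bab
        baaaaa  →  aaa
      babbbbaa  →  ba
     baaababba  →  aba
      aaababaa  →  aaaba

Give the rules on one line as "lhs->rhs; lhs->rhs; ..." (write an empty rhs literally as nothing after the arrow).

baa->; bb->; bba->bb

  | bbb => b
  | baababaab => babaab => bab
  | baaaaa => aaa
  | babbbbaa => babbaa => babba => babb => ba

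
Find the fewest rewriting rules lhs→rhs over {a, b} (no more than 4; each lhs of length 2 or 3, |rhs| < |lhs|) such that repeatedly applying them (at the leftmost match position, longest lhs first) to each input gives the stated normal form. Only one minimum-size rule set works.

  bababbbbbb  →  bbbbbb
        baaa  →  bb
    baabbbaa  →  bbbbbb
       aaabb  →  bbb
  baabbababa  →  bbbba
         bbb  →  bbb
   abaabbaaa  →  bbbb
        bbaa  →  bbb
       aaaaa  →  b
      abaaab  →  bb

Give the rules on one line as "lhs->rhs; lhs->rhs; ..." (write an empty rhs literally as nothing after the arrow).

aa->b; aaa->aa; ab->

  | bababbbbbb => babbbbbb => bbbbbb
  | baaa => baa => bb
  | baabbbaa => bbbbbaa => bbbbbb
  | aaabb => aabb => bbb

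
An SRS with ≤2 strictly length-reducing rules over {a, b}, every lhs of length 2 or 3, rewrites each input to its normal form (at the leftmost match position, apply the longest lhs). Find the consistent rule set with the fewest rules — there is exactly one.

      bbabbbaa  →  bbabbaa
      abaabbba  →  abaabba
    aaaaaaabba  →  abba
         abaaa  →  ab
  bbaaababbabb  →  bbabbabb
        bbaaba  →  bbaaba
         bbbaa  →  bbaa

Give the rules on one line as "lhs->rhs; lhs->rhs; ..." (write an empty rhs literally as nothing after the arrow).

aaa->; bbb->bb

  | bbabbbaa => bbabbaa
  | abaabbba => abaabba
  | aaaaaaabba => aaaabba => abba
  | abaaa => ab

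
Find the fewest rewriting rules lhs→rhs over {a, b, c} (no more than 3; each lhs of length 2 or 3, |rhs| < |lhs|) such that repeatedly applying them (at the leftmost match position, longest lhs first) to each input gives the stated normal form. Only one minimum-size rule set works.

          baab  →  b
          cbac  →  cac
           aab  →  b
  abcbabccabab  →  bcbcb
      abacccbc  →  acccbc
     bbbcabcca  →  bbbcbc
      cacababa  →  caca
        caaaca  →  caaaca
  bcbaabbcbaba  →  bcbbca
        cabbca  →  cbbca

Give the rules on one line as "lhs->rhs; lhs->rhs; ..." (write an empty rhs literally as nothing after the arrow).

ab->b; ba->a; cca->c

  | baab => aab => ab => b
  | cbac => cac
  | aab => ab => b
  | abcbabccabab => bcbabccabab => bcabccabab => bcbccabab => bcbcbab => bcbcab => bcbcb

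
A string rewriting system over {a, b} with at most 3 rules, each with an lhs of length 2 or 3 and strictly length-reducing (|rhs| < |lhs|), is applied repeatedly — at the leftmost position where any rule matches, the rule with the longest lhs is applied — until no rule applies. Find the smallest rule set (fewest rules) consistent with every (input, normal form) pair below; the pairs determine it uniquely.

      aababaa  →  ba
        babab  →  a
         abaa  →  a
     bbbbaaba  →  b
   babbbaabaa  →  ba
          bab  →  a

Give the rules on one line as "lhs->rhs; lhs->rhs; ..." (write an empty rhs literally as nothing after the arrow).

  | aababaa => bbabaa => aabaa => bbaa => aaa => ba
  | babab => bbab => aab => bb => a
  | abaa => baa => bb => a
  | bbbbaaba => abbaaba => bbaaba => aaaba => baba => bba => aa => b

aa->b; ab->b; bb->a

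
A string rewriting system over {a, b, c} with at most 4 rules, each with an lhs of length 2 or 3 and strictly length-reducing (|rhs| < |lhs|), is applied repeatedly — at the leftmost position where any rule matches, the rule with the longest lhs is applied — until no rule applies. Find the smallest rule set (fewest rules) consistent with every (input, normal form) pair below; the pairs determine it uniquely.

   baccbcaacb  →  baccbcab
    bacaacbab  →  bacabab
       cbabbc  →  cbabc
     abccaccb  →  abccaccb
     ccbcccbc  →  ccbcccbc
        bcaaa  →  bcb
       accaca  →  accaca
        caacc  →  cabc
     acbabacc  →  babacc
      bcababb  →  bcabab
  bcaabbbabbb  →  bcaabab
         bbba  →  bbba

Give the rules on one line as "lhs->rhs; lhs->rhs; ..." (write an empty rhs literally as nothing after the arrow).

  | baccbcaacb => baccbcabb => baccbcab
  | bacaacbab => bacabbab => bacabab
  | cbabbc => cbabc
  | abccaccb

aaa->b; aac->ab; abb->ab; acb->b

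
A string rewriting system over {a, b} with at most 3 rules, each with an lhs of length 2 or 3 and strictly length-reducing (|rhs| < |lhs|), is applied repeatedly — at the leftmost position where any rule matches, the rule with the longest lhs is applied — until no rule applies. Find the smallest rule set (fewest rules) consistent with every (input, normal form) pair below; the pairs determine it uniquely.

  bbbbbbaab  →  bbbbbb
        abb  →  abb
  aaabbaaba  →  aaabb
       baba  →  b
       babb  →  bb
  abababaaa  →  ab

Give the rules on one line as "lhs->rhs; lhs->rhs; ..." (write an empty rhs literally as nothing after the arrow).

  | bbbbbbaab => bbbbbbab => bbbbbb
  | abb
  | aaabbaaba => aaabbaba => aaabba => aaabb
  | baba => ba => b

ba->b; bab->b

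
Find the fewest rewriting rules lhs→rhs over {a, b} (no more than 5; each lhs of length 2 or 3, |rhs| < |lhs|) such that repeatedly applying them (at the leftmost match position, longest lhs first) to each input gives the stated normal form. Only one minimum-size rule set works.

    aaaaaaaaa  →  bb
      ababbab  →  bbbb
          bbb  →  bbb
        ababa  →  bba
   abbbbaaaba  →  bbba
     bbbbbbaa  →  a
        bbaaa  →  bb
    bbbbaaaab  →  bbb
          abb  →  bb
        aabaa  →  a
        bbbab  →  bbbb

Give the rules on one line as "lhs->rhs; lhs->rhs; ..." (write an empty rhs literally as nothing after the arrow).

aa->a; aaa->bb; ab->b; baa->aa

  | aaaaaaaaa => bbaaaaaa => baaaaaa => aaaaaa => bbaaa => baaa => aaa => bb
  | ababbab => babbab => bbbab => bbbb
  | bbb
  | ababa => baba => bba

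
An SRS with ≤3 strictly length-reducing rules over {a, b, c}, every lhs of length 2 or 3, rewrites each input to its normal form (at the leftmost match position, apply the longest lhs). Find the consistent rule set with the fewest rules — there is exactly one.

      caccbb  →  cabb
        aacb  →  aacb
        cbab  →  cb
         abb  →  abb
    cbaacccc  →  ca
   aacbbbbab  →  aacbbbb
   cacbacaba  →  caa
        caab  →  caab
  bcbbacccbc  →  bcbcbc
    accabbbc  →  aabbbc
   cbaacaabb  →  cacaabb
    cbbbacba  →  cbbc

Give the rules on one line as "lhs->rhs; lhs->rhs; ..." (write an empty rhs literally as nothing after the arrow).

  | caccbb => cabb
  | aacb
  | cbab => cb
  | abb

ba->; cc->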